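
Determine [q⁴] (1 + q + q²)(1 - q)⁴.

3

(1 + q + q²) has coefficients 1,1,1 for degrees 0…2.
(1 - q)⁴ has coefficients 1,-4,6,-4,1 for degrees 0…4.
[q⁴] = 1·1 + 1·(-4) + 1·6 = 3.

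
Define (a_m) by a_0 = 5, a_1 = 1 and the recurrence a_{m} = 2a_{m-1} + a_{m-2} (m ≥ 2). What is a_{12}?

The ordinary generating function has denominator 1 - 2q - q^2.
Iterating the recurrence: a_0,…,a_{12} = 5, 1, 7, 15, 37, 89, 215, 519, 1253, 3025, 7303, 17631, 42565.

42565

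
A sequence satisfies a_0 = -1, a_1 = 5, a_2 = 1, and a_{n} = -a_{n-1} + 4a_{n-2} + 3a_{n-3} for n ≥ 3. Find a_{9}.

The ordinary generating function has denominator 1 + y - 4y^2 - 3y^3.
Iterating the recurrence: a_0,…,a_{9} = -1, 5, 1, 16, 3, 64, -4, 269, -93, 1157.

1157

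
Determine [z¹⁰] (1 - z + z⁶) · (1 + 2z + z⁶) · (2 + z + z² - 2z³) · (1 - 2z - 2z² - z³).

(1 - z + z⁶) has coefficients 1,-1,0,0,0,0,1 for degrees 0…6.
(1 + 2z + z⁶) has coefficients 1,2,0,0,0,0,1,0,0,0,0 for degrees 0…10.
Multiplying by (2 + z + z² - 2z³) gives running coefficients 2,5,3,0,-4,0,2,1,1,-2,0 for degrees 0…10.
Finally multiplying by (1 - 2z - 2z² - z³), the product of all factors after the first has coefficients 2,1,-11,-18,-15,5,10,1,-5,-8,1 for degrees 0…10.
[z¹⁰] = 1·1 − 1·(-8) + 1·(-15) = -6.

-6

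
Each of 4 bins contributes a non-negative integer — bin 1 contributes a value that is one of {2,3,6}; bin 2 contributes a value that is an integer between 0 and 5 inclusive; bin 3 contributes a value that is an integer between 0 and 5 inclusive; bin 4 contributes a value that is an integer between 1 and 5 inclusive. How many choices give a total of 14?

49

The generating function for the choices is (q^2 + q^3 + q^6)·(1 + q + q^2 + q^3 + q^4 + q^5)·(1 + q + q^2 + q^3 + q^4 + q^5)·(q + q^2 + q^3 + q^4 + q^5); the count is [q^14].
(q^2 + q^3 + q^6) has coefficients 0,0,1,1,0,0,1 for degrees 0…6.
(1 + q + q^2 + q^3 + q^4 + q^5) has coefficients 1,1,1,1,1,1,0,0,0,0,0,0,0,0,0 for degrees 0…14.
Multiplying by (1 + q + q^2 + q^3 + q^4 + q^5) gives running coefficients 1,2,3,4,5,6,5,4,3,2,1,0,0,0,0 for degrees 0…14.
Finally multiplying by (q + q^2 + q^3 + q^4 + q^5), the product of all factors after the first has coefficients 0,1,3,6,10,15,20,23,24,23,20,15,10,6,3 for degrees 0…14.
[q^14] = 1·10 + 1·15 + 1·24 = 49.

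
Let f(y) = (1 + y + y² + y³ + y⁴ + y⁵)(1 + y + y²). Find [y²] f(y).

(1 + y + y² + y³ + y⁴ + y⁵) has coefficients 1,1,1 for degrees 0…2.
(1 + y + y²) has coefficients 1,1,1 for degrees 0…2.
[y²] = 1·1 + 1·1 + 1·1 = 3.

3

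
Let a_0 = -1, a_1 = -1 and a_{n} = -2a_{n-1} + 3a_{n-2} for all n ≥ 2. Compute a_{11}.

-1

The ordinary generating function has denominator 1 + 2z - 3z^2.
Iterating the recurrence: a_0,…,a_{11} = -1, -1, -1, -1, -1, -1, -1, -1, -1, -1, -1, -1.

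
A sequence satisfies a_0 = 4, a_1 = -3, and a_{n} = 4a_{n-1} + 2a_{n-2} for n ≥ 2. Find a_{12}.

-14775296

The ordinary generating function has denominator 1 - 4z - 2z^2.
Iterating the recurrence: a_0,…,a_{12} = 4, -3, -4, -22, -96, -428, -1904, -8472, -37696, -167728, -746304, -3320672, -14775296.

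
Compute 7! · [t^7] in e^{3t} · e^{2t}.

The EGF product rule gives c_7 = Σ_{k_1+k_2=7} C(7; k_1,k_2) · ∏ g_i(k_i), where e^{3t} gives (3)^k; e^{2t} gives (2)^k.
g_1(k) for k = 0…7: 1, 3, 9, 27, 81, 243, 729, 2187.
g_2(k) for k = 0…7: 1, 2, 4, 8, 16, 32, 64, 128.
c_7 = Σ_k C(7,k)·g_1(k)·g_2(7−k) = 1·1·128 + 7·3·64 + 21·9·32 + 35·27·16 + 35·81·8 + 21·243·4 + 7·729·2 + 1·2187·1 = 128 + 1344 + 6048 + 15120 + 22680 + 20412 + 10206 + 2187 = 78125.

78125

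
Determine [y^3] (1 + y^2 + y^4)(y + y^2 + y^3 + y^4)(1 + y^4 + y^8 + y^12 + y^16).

2

(1 + y^2 + y^4) has coefficients 1,0,1,0 for degrees 0…3.
(y + y^2 + y^3 + y^4) has coefficients 0,1,1,1 for degrees 0…3.
Finally multiplying by (1 + y^4 + y^8 + y^12 + y^16), the product of all factors after the first has coefficients 0,1,1,1 for degrees 0…3.
[y^3] = 1·1 + 1·1 = 2.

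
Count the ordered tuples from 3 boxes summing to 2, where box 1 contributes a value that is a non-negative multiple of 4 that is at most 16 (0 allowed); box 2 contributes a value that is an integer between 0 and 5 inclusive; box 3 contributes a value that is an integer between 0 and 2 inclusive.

The generating function for the choices is (1 + q⁴ + q⁸ + q¹² + q¹⁶)·(1 + q + q² + q³ + q⁴ + q⁵)·(1 + q + q²); the count is [q²].
(1 + q⁴ + q⁸ + q¹² + q¹⁶) has coefficients 1,0,0 for degrees 0…2.
(1 + q + q² + q³ + q⁴ + q⁵) has coefficients 1,1,1 for degrees 0…2.
Finally multiplying by (1 + q + q²), the product of all factors after the first has coefficients 1,2,3 for degrees 0…2.
[q²] = 1·3 = 3.

3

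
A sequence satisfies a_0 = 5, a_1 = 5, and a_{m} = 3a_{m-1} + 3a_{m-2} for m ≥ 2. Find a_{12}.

The ordinary generating function has denominator 1 - 3x - 3x^2.
Iterating the recurrence: a_0,…,a_{12} = 5, 5, 30, 105, 405, 1530, 5805, 22005, 83430, 316305, 1199205, 4546530, 17237205.

17237205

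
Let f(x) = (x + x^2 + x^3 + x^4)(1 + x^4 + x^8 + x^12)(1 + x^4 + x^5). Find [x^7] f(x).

(x + x^2 + x^3 + x^4) has coefficients 0,1,1,1,1 for degrees 0…4.
(1 + x^4 + x^8 + x^12) has coefficients 1,0,0,0,1,0,0,0 for degrees 0…7.
Finally multiplying by (1 + x^4 + x^5), the product of all factors after the first has coefficients 1,0,0,0,2,1,0,0 for degrees 0…7.
[x^7] = 1·0 + 1·1 + 1·2 + 1·0 = 3.

3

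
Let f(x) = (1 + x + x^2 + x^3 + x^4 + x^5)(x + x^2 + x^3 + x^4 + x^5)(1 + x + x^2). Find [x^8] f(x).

(1 + x + x^2 + x^3 + x^4 + x^5) has coefficients 1,1,1,1,1,1 for degrees 0…5.
(x + x^2 + x^3 + x^4 + x^5) has coefficients 0,1,1,1,1,1,0,0,0 for degrees 0…8.
Finally multiplying by (1 + x + x^2), the product of all factors after the first has coefficients 0,1,2,3,3,3,2,1,0 for degrees 0…8.
[x^8] = 1·0 + 1·1 + 1·2 + 1·3 + 1·3 + 1·3 = 12.

12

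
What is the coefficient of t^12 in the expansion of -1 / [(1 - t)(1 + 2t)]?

Partial fractions give a closed form: a_n = (-1/3)·1^n + (-2/3)·(-2)^n.
At n = 12: a_12 = -2731.

-2731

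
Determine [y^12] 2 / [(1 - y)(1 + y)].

2

Partial fractions give a closed form: a_n = (1)·1^n + (1)·(-1)^n.
At n = 12: a_12 = 2.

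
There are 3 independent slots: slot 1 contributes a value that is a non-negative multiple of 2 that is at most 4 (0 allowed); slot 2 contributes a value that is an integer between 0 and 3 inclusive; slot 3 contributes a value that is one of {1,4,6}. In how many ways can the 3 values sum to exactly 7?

The generating function for the choices is (1 + q² + q⁴)·(1 + q + q² + q³)·(q + q⁴ + q⁶); the count is [q⁷].
(1 + q² + q⁴) has coefficients 1,0,1,0,1 for degrees 0…4.
(1 + q + q² + q³) has coefficients 1,1,1,1,0,0,0,0 for degrees 0…7.
Finally multiplying by (q + q⁴ + q⁶), the product of all factors after the first has coefficients 0,1,1,1,2,1,2,2 for degrees 0…7.
[q⁷] = 1·2 + 1·1 + 1·1 = 4.

4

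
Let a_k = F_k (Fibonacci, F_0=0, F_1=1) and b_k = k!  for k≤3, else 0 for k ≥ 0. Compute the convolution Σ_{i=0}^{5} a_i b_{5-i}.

18

Write out a_i and b_{5-i} for i = 0,…,5 and sum the products.
Σ = 0·0 + 1·0 + 1·6 + 2·2 + 3·1 + 5·1 = 18.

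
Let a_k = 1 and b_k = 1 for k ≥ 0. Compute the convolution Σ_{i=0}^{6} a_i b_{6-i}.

Write out a_i and b_{6-i} for i = 0,…,6 and sum the products.
Σ = 1·1 + 1·1 + 1·1 + 1·1 + 1·1 + 1·1 + 1·1 = 7.

7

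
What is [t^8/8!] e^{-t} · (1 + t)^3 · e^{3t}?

The EGF product rule gives c_8 = Σ_{k_1+k_2+k_3=8} C(8; k_1,k_2,k_3) · ∏ g_i(k_i), where e^{-t} gives (-1)^k; (1+t)^3 gives the falling factorial (3)_k; e^{3t} gives (3)^k.
g_1(k) for k = 0…8: 1, -1, 1, -1, 1, -1, 1, -1, 1.
g_2(k) for k = 0…8: 1, 3, 6, 6, 0, 0, 0, 0, 0.
g_3(k) for k = 0…8: 1, 3, 9, 27, 81, 243, 729, 2187, 6561.
First combine the last two factors: h(k) = Σ_j C(k,j)·g_2(j)·g_3(k−j) for k = 0…8: 1, 6, 33, 168, 801, 3618, 15633, 65124, 263169.
c_8 = Σ_k C(8,k)·g_1(k)·h(8−k) = 1·1·263169 + 8·(-1)·65124 + 28·1·15633 + 56·(-1)·3618 + 70·1·801 + 56·(-1)·168 + 28·1·33 + 8·(-1)·6 + 1·1·1 = 263169 − 520992 + 437724 − 202608 + 56070 − 9408 + 924 − 48 + 1 = 24832.

24832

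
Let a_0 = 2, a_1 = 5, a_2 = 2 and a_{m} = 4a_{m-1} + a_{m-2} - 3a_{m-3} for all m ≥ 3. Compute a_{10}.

64871

The ordinary generating function has denominator 1 - 4y - y^2 + 3y^3.
Iterating the recurrence: a_0,…,a_{10} = 2, 5, 2, 7, 15, 61, 238, 968, 3927, 15962, 64871.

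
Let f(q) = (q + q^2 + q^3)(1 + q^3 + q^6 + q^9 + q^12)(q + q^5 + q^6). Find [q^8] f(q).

(q + q^2 + q^3) has coefficients 0,1,1,1 for degrees 0…3.
(1 + q^3 + q^6 + q^9 + q^12) has coefficients 1,0,0,1,0,0,1,0,0 for degrees 0…8.
Finally multiplying by (q + q^5 + q^6), the product of all factors after the first has coefficients 0,1,0,0,1,1,1,1,1 for degrees 0…8.
[q^8] = 1·1 + 1·1 + 1·1 = 3.

3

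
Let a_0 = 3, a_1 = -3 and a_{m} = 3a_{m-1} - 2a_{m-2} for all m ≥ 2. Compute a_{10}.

The ordinary generating function has denominator 1 - 3x + 2x^2.
Iterating the recurrence: a_0,…,a_{10} = 3, -3, -15, -39, -87, -183, -375, -759, -1527, -3063, -6135.

-6135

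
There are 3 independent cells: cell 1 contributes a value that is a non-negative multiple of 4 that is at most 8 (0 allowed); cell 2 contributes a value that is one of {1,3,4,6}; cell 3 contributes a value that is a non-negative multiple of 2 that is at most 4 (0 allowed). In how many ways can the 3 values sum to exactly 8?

The generating function for the choices is (1 + x^4 + x^8)·(x + x^3 + x^4 + x^6)·(1 + x^2 + x^4); the count is [x^8].
(1 + x^4 + x^8) has coefficients 1,0,0,0,1,0,0,0,1 for degrees 0…8.
(x + x^3 + x^4 + x^6) has coefficients 0,1,0,1,1,0,1,0,0 for degrees 0…8.
Finally multiplying by (1 + x^2 + x^4), the product of all factors after the first has coefficients 0,1,0,2,1,2,2,1,2 for degrees 0…8.
[x^8] = 1·2 + 1·1 + 1·0 = 3.

3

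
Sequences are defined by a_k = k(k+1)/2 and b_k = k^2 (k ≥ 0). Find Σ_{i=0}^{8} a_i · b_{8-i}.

714

The convolution is the x^8 coefficient of A(x)B(x).
Σ = 0·64 + 1·49 + 3·36 + 6·25 + 10·16 + 15·9 + 21·4 + 28·1 + 36·0 = 714.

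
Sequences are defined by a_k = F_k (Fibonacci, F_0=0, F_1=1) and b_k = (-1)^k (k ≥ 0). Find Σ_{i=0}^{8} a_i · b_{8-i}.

Write out a_i and b_{8-i} for i = 0,…,8 and sum the products.
Σ = 0·1 + 1·(-1) + 1·1 + 2·(-1) + 3·1 + 5·(-1) + 8·1 + 13·(-1) + 21·1 = 12.

12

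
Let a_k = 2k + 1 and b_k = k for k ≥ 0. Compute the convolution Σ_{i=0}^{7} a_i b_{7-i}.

140

The convolution is the x^7 coefficient of A(x)B(x).
Σ = 1·7 + 3·6 + 5·5 + 7·4 + 9·3 + 11·2 + 13·1 + 15·0 = 140.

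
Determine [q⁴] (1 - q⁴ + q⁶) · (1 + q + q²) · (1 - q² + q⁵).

(1 - q⁴ + q⁶) has coefficients 1,0,0,0,-1 for degrees 0…4.
(1 + q + q²) has coefficients 1,1,1,0,0 for degrees 0…4.
Finally multiplying by (1 - q² + q⁵), the product of all factors after the first has coefficients 1,1,0,-1,-1 for degrees 0…4.
[q⁴] = 1·(-1) − 1·1 = -2.

-2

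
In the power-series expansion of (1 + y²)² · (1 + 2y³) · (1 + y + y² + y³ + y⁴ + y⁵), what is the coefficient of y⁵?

(1 + y²)² has coefficients 1,0,2,0,1 for degrees 0…4.
(1 + 2y³) has coefficients 1,0,0,2,0,0 for degrees 0…5.
Finally multiplying by (1 + y + y² + y³ + y⁴ + y⁵), the product of all factors after the first has coefficients 1,1,1,3,3,3 for degrees 0…5.
[y⁵] = 1·3 + 2·3 + 1·1 = 10.

10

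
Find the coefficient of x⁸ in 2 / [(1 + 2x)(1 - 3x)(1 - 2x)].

23210

Partial fractions give a closed form: a_n = (2/5)·(-2)^n + (18/5)·3^n + (-2)·2^n.
At n = 8: a_8 = 23210.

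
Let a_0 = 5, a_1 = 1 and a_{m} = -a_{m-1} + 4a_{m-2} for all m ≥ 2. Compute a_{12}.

The ordinary generating function has denominator 1 + x - 4x^2.
Iterating the recurrence: a_0,…,a_{12} = 5, 1, 19, -15, 91, -151, 515, -1119, 3179, -7655, 20371, -50991, 132475.

132475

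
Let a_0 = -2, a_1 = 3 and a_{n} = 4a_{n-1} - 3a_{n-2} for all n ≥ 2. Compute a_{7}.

The ordinary generating function has denominator 1 - 4t + 3t^2.
Iterating the recurrence: a_0,…,a_{7} = -2, 3, 18, 63, 198, 603, 1818, 5463.

5463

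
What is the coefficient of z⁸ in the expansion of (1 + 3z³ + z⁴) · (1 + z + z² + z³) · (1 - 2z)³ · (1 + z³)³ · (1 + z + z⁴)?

(1 + 3z³ + z⁴) has coefficients 1,0,0,3,1 for degrees 0…4.
(1 + z + z² + z³) has coefficients 1,1,1,1,0,0,0,0,0 for degrees 0…8.
Multiplying by (1 - 2z)³ gives running coefficients 1,-5,7,-1,-2,4,-8,0,0 for degrees 0…8.
Multiplying by (1 + z³)³ gives running coefficients 1,-5,7,2,-17,25,-8,-21,33 for degrees 0…8.
Finally multiplying by (1 + z + z⁴), the product of all factors after the first has coefficients 1,-4,2,9,-14,3,24,-27,-5 for degrees 0…8.
[z⁸] = 1·(-5) + 3·3 + 1·(-14) = -10.

-10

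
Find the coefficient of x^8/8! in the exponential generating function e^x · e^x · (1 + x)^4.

95744

The EGF product rule gives c_8 = Σ_{k_1+k_2+k_3=8} C(8; k_1,k_2,k_3) · ∏ g_i(k_i), where e^x gives (1)^k; e^x gives (1)^k; (1+x)^4 gives the falling factorial (4)_k.
g_1(k) for k = 0…8: 1, 1, 1, 1, 1, 1, 1, 1, 1.
g_2(k) for k = 0…8: 1, 1, 1, 1, 1, 1, 1, 1, 1.
g_3(k) for k = 0…8: 1, 4, 12, 24, 24, 0, 0, 0, 0.
First combine the last two factors: h(k) = Σ_j C(k,j)·g_2(j)·g_3(k−j) for k = 0…8: 1, 5, 21, 73, 209, 501, 1045, 1961, 3393.
c_8 = Σ_k C(8,k)·g_1(k)·h(8−k) = 1·1·3393 + 8·1·1961 + 28·1·1045 + 56·1·501 + 70·1·209 + 56·1·73 + 28·1·21 + 8·1·5 + 1·1·1 = 3393 + 15688 + 29260 + 28056 + 14630 + 4088 + 588 + 40 + 1 = 95744.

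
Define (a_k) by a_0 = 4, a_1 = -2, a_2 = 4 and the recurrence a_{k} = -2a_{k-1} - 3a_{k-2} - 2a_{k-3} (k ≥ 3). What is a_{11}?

The ordinary generating function has denominator 1 + 2y + 3y^2 + 2y^3.
Iterating the recurrence: a_0,…,a_{11} = 4, -2, 4, -10, 12, -2, -12, 6, 28, -50, 4, 86.

86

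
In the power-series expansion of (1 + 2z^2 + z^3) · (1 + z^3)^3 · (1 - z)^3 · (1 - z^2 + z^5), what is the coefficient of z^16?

(1 + 2z^2 + z^3) has coefficients 1,0,2,1 for degrees 0…3.
(1 + z^3)^3 has coefficients 1,0,0,3,0,0,3,0,0,1,0,0,0,0,0,0,0 for degrees 0…16.
Multiplying by (1 - z)^3 gives running coefficients 1,-3,3,2,-9,9,0,-9,9,-2,-3,3,-1,0,0,0,0 for degrees 0…16.
Finally multiplying by (1 - z^2 + z^5), the product of all factors after the first has coefficients 1,-3,2,5,-12,8,6,-15,11,-2,-3,5,-7,6,-1,-3,3 for degrees 0…16.
[z^16] = 1·3 + 2·(-1) + 1·6 = 7.

7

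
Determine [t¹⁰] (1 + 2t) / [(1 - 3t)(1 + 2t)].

59049

The denominator gives the recurrence a_n = a_(n−1) + 6a_(n−2) for n ≥ 2; the numerator fixes a_0 = 1, a_1 = 3.
Iterating: 1, 3, 9, 27, 81, 243, 729, 2187, 6561, 19683, 59049, so a_10 = 59049.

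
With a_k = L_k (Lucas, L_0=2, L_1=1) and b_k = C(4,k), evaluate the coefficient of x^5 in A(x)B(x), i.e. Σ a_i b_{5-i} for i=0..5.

The convolution is the x^5 coefficient of A(x)B(x).
Σ = 2·0 + 1·1 + 3·4 + 4·6 + 7·4 + 11·1 = 76.

76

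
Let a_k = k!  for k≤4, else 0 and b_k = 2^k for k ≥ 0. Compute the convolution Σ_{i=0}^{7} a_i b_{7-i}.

The convolution is the t^7 coefficient of A(t)B(t).
Σ = 1·128 + 1·64 + 2·32 + 6·16 + 24·8 + 0·4 + 0·2 + 0·1 = 544.

544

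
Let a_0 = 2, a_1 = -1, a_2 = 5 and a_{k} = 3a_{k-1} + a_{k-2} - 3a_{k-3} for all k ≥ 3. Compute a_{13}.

597869

The ordinary generating function has denominator 1 - 3t - t^2 + 3t^3.
Iterating the recurrence: a_0,…,a_{13} = 2, -1, 5, 8, 32, 89, 275, 818, 2462, 7379, 22145, 66428, 199292, 597869.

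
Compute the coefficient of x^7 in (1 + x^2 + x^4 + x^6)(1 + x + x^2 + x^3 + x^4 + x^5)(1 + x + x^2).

(1 + x^2 + x^4 + x^6) has coefficients 1,0,1,0,1,0,1 for degrees 0…6.
(1 + x + x^2 + x^3 + x^4 + x^5) has coefficients 1,1,1,1,1,1,0,0 for degrees 0…7.
Finally multiplying by (1 + x + x^2), the product of all factors after the first has coefficients 1,2,3,3,3,3,2,1 for degrees 0…7.
[x^7] = 1·1 + 1·3 + 1·3 + 1·2 = 9.

9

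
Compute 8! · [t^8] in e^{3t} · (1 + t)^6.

The EGF product rule gives c_8 = Σ_{k_1+k_2=8} C(8; k_1,k_2) · ∏ g_i(k_i), where e^{3t} gives (3)^k; (1+t)^6 gives the falling factorial (6)_k.
g_1(k) for k = 0…8: 1, 3, 9, 27, 81, 243, 729, 2187, 6561.
g_2(k) for k = 0…8: 1, 6, 30, 120, 360, 720, 720, 0, 0.
c_8 = Σ_k C(8,k)·g_1(k)·g_2(8−k) = 28·9·720 + 56·27·720 + 70·81·360 + 56·243·120 + 28·729·30 + 8·2187·6 + 1·6561·1 = 181440 + 1088640 + 2041200 + 1632960 + 612360 + 104976 + 6561 = 5668137.

5668137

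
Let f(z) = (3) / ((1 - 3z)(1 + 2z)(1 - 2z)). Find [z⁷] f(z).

Partial fractions give a closed form: a_n = (27/5)·3^n + (3/5)·(-2)^n + (-3)·2^n.
At n = 7: a_7 = 11349.

11349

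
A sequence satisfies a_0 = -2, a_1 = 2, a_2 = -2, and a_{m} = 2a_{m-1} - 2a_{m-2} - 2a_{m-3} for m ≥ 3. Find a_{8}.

The ordinary generating function has denominator 1 - 2q + 2q^2 + 2q^3.
Iterating the recurrence: a_0,…,a_{8} = -2, 2, -2, -4, -8, -4, 16, 56, 88.

88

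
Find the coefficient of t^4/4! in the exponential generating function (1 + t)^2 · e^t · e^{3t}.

The EGF product rule gives c_4 = Σ_{k_1+k_2+k_3=4} C(4; k_1,k_2,k_3) · ∏ g_i(k_i), where (1+t)^2 gives the falling factorial (2)_k; e^t gives (1)^k; e^{3t} gives (3)^k.
g_1(k) for k = 0…4: 1, 2, 2, 0, 0.
g_2(k) for k = 0…4: 1, 1, 1, 1, 1.
g_3(k) for k = 0…4: 1, 3, 9, 27, 81.
First combine the last two factors: h(k) = Σ_j C(k,j)·g_2(j)·g_3(k−j) for k = 0…4: 1, 4, 16, 64, 256.
c_4 = Σ_k C(4,k)·g_1(k)·h(4−k) = 1·1·256 + 4·2·64 + 6·2·16 = 256 + 512 + 192 = 960.

960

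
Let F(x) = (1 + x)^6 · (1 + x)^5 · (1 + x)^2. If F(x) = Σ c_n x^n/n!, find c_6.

1235520

The EGF product rule gives c_6 = Σ_{k_1+k_2+k_3=6} C(6; k_1,k_2,k_3) · ∏ g_i(k_i), where (1+x)^6 gives the falling factorial (6)_k; (1+x)^5 gives the falling factorial (5)_k; (1+x)^2 gives the falling factorial (2)_k.
g_1(k) for k = 0…6: 1, 6, 30, 120, 360, 720, 720.
g_2(k) for k = 0…6: 1, 5, 20, 60, 120, 120, 0.
g_3(k) for k = 0…6: 1, 2, 2, 0, 0, 0, 0.
First combine the last two factors: h(k) = Σ_j C(k,j)·g_2(j)·g_3(k−j) for k = 0…6: 1, 7, 42, 210, 840, 2520, 5040.
c_6 = Σ_k C(6,k)·g_1(k)·h(6−k) = 1·1·5040 + 6·6·2520 + 15·30·840 + 20·120·210 + 15·360·42 + 6·720·7 + 1·720·1 = 5040 + 90720 + 378000 + 504000 + 226800 + 30240 + 720 = 1235520.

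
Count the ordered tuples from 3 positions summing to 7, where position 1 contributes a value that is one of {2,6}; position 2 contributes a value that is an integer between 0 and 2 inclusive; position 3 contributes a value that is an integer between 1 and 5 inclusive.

4

The generating function for the choices is (t² + t⁶)·(1 + t + t²)·(t + t² + t³ + t⁴ + t⁵); the count is [t⁷].
(t² + t⁶) has coefficients 0,0,1,0,0,0,1 for degrees 0…6.
(1 + t + t²) has coefficients 1,1,1,0,0,0,0,0 for degrees 0…7.
Finally multiplying by (t + t² + t³ + t⁴ + t⁵), the product of all factors after the first has coefficients 0,1,2,3,3,3,2,1 for degrees 0…7.
[t⁷] = 1·3 + 1·1 = 4.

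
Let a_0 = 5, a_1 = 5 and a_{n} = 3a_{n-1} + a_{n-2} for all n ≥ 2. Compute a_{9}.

84485

The ordinary generating function has denominator 1 - 3z - z^2.
Iterating the recurrence: a_0,…,a_{9} = 5, 5, 20, 65, 215, 710, 2345, 7745, 25580, 84485.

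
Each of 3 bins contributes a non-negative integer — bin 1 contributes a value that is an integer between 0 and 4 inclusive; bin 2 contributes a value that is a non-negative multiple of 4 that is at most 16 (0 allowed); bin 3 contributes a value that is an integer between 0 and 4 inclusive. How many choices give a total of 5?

6

The generating function for the choices is (1 + x + x^2 + x^3 + x^4)·(1 + x^4 + x^8 + x^12 + x^16)·(1 + x + x^2 + x^3 + x^4); the count is [x^5].
(1 + x + x^2 + x^3 + x^4) has coefficients 1,1,1,1,1 for degrees 0…4.
(1 + x^4 + x^8 + x^12 + x^16) has coefficients 1,0,0,0,1,0 for degrees 0…5.
Finally multiplying by (1 + x + x^2 + x^3 + x^4), the product of all factors after the first has coefficients 1,1,1,1,2,1 for degrees 0…5.
[x^5] = 1·1 + 1·2 + 1·1 + 1·1 + 1·1 = 6.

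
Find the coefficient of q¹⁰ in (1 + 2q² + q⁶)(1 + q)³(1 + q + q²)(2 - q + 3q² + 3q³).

(1 + 2q² + q⁶) has coefficients 1,0,2,0,0,0,1 for degrees 0…6.
(1 + q)³ has coefficients 1,3,3,1,0,0,0,0,0,0,0 for degrees 0…10.
Multiplying by (1 + q + q²) gives running coefficients 1,4,7,7,4,1,0,0,0,0,0 for degrees 0…10.
Finally multiplying by (2 - q + 3q² + 3q³), the product of all factors after the first has coefficients 2,7,13,22,34,40,32,15,3,0,0 for degrees 0…10.
[q¹⁰] = 1·0 + 2·3 + 1·34 = 40.

40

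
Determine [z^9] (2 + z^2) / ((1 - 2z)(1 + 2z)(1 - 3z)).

73413

Partial fractions give a closed form: a_n = (-9/4)·2^n + (9/20)·(-2)^n + (19/5)·3^n.
At n = 9: a_9 = 73413.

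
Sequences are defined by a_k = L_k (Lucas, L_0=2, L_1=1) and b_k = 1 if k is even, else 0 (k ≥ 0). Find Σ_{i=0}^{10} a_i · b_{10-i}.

200

Write out a_i and b_{10-i} for i = 0,…,10 and sum the products.
Σ = 2·1 + 1·0 + 3·1 + 4·0 + 7·1 + 11·0 + 18·1 + 29·0 + 47·1 + 76·0 + 123·1 = 200.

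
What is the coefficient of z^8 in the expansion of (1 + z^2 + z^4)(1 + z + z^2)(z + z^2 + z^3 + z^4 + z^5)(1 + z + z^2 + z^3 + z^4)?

31

(1 + z^2 + z^4) has coefficients 1,0,1,0,1 for degrees 0…4.
(1 + z + z^2) has coefficients 1,1,1,0,0,0,0,0,0 for degrees 0…8.
Multiplying by (z + z^2 + z^3 + z^4 + z^5) gives running coefficients 0,1,2,3,3,3,2,1,0 for degrees 0…8.
Finally multiplying by (1 + z + z^2 + z^3 + z^4), the product of all factors after the first has coefficients 0,1,3,6,9,12,13,12,9 for degrees 0…8.
[z^8] = 1·9 + 1·13 + 1·9 = 31.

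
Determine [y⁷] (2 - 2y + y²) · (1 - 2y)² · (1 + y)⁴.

(2 - 2y + y²) has coefficients 2,-2,1 for degrees 0…2.
(1 - 2y)² has coefficients 1,-4,4,0,0,0,0,0 for degrees 0…7.
Finally multiplying by (1 + y)⁴, the product of all factors after the first has coefficients 1,0,-6,-4,9,12,4,0 for degrees 0…7.
[y⁷] = 2·0 − 2·4 + 1·12 = 4.

4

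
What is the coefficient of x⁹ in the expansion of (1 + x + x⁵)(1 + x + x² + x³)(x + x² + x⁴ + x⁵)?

4

(1 + x + x⁵) has coefficients 1,1,0,0,0,1 for degrees 0…5.
(1 + x + x² + x³) has coefficients 1,1,1,1,0,0,0,0,0,0 for degrees 0…9.
Finally multiplying by (x + x² + x⁴ + x⁵), the product of all factors after the first has coefficients 0,1,2,2,3,3,2,2,1,0 for degrees 0…9.
[x⁹] = 1·0 + 1·1 + 1·3 = 4.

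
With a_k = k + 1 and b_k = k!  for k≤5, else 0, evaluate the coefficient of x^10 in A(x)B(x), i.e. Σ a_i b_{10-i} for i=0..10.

975

This is [x^10] in the product of the two ordinary generating functions.
Σ = 1·0 + 2·0 + 3·0 + 4·0 + 5·0 + 6·120 + 7·24 + 8·6 + 9·2 + 10·1 + 11·1 = 975.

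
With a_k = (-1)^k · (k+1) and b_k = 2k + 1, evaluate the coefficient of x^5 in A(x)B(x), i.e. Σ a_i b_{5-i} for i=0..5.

Write out a_i and b_{5-i} for i = 0,…,5 and sum the products.
Σ = 1·11 − 2·9 + 3·7 − 4·5 + 5·3 − 6·1 = 3.

3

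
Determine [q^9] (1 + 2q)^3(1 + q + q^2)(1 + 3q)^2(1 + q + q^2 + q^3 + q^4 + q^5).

(1 + 2q)^3 has coefficients 1,6,12,8 for degrees 0…3.
(1 + q + q^2) has coefficients 1,1,1,0,0,0,0,0,0,0 for degrees 0…9.
Multiplying by (1 + 3q)^2 gives running coefficients 1,7,16,15,9,0,0,0,0,0 for degrees 0…9.
Finally multiplying by (1 + q + q^2 + q^3 + q^4 + q^5), the product of all factors after the first has coefficients 1,8,24,39,48,48,47,40,24,9 for degrees 0…9.
[q^9] = 1·9 + 6·24 + 12·40 + 8·47 = 1009.

1009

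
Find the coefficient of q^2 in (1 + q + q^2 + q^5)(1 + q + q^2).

3

(1 + q + q^2 + q^5) has coefficients 1,1,1 for degrees 0…2.
(1 + q + q^2) has coefficients 1,1,1 for degrees 0…2.
[q^2] = 1·1 + 1·1 + 1·1 = 3.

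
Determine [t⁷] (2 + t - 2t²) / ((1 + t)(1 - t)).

The denominator gives the recurrence a_n = a_(n−2) for n ≥ 3; the numerator fixes a_0 = 2, a_1 = 1, a_2 = 0.
Iterating: 2, 1, 0, 1, 0, 1, 0, 1, so a_7 = 1.

1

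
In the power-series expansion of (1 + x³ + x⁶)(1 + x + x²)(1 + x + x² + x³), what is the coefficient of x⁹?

3

(1 + x³ + x⁶) has coefficients 1,0,0,1,0,0,1 for degrees 0…6.
(1 + x + x²) has coefficients 1,1,1,0,0,0,0,0,0,0 for degrees 0…9.
Finally multiplying by (1 + x + x² + x³), the product of all factors after the first has coefficients 1,2,3,3,2,1,0,0,0,0 for degrees 0…9.
[x⁹] = 1·0 + 1·0 + 1·3 = 3.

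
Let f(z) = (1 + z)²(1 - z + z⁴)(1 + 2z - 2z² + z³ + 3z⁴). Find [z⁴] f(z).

5

(1 + z)² has coefficients 1,2,1 for degrees 0…2.
(1 - z + z⁴) has coefficients 1,-1,0,0,1 for degrees 0…4.
Finally multiplying by (1 + 2z - 2z² + z³ + 3z⁴), the product of all factors after the first has coefficients 1,1,-4,3,3 for degrees 0…4.
[z⁴] = 1·3 + 2·3 + 1·(-4) = 5.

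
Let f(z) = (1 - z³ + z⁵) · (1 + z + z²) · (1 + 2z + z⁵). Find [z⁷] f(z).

4

(1 - z³ + z⁵) has coefficients 1,0,0,-1,0,1 for degrees 0…5.
(1 + z + z²) has coefficients 1,1,1,0,0,0,0,0 for degrees 0…7.
Finally multiplying by (1 + 2z + z⁵), the product of all factors after the first has coefficients 1,3,3,2,0,1,1,1 for degrees 0…7.
[z⁷] = 1·1 − 1·0 + 1·3 = 4.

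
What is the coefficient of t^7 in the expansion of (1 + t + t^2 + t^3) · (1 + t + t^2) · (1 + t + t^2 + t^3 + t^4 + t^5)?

(1 + t + t^2 + t^3) has coefficients 1,1,1,1 for degrees 0…3.
(1 + t + t^2) has coefficients 1,1,1,0,0,0,0,0 for degrees 0…7.
Finally multiplying by (1 + t + t^2 + t^3 + t^4 + t^5), the product of all factors after the first has coefficients 1,2,3,3,3,3,2,1 for degrees 0…7.
[t^7] = 1·1 + 1·2 + 1·3 + 1·3 = 9.

9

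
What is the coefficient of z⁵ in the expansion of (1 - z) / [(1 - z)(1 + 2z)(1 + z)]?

The denominator gives the recurrence a_n = −2a_(n−1) + a_(n−2) + 2a_(n−3) for n ≥ 3; the numerator fixes a_0 = 1, a_1 = -3, a_2 = 7.
Iterating: 1, -3, 7, -15, 31, -63, so a_5 = -63.

-63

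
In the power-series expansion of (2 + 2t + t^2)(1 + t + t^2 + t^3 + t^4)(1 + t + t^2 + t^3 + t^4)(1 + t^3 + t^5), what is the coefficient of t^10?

37

(2 + 2t + t^2) has coefficients 2,2,1 for degrees 0…2.
(1 + t + t^2 + t^3 + t^4) has coefficients 1,1,1,1,1,0,0,0,0,0,0 for degrees 0…10.
Multiplying by (1 + t + t^2 + t^3 + t^4) gives running coefficients 1,2,3,4,5,4,3,2,1,0,0 for degrees 0…10.
Finally multiplying by (1 + t^3 + t^5), the product of all factors after the first has coefficients 1,2,3,5,7,8,9,10,9,8,6 for degrees 0…10.
[t^10] = 2·6 + 2·8 + 1·9 = 37.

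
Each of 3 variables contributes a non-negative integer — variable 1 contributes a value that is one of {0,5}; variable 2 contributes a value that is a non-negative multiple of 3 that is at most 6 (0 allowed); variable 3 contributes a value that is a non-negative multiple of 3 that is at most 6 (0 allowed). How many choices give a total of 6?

3

The generating function for the choices is (1 + t⁵)·(1 + t³ + t⁶)·(1 + t³ + t⁶); the count is [t⁶].
(1 + t⁵) has coefficients 1,0,0,0,0,1 for degrees 0…5.
(1 + t³ + t⁶) has coefficients 1,0,0,1,0,0,1 for degrees 0…6.
Finally multiplying by (1 + t³ + t⁶), the product of all factors after the first has coefficients 1,0,0,2,0,0,3 for degrees 0…6.
[t⁶] = 1·3 + 1·0 = 3.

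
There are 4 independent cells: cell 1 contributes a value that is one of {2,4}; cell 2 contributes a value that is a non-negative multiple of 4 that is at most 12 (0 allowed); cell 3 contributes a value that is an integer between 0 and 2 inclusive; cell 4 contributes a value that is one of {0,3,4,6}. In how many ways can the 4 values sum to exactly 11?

The generating function for the choices is (q^2 + q^4)·(1 + q^4 + q^8 + q^12)·(1 + q + q^2)·(1 + q^3 + q^4 + q^6); the count is [q^11].
(q^2 + q^4) has coefficients 0,0,1,0,1 for degrees 0…4.
(1 + q^4 + q^8 + q^12) has coefficients 1,0,0,0,1,0,0,0,1,0,0,0 for degrees 0…11.
Multiplying by (1 + q + q^2) gives running coefficients 1,1,1,0,1,1,1,0,1,1,1,0 for degrees 0…11.
Finally multiplying by (1 + q^3 + q^4 + q^6), the product of all factors after the first has coefficients 1,1,1,1,3,3,3,2,4,3,3,2 for degrees 0…11.
[q^11] = 1·3 + 1·2 = 5.

5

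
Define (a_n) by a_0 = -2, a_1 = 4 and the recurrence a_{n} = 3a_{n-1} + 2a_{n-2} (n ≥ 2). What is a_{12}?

2906512

The ordinary generating function has denominator 1 - 3z - 2z^2.
Iterating the recurrence: a_0,…,a_{12} = -2, 4, 8, 32, 112, 400, 1424, 5072, 18064, 64336, 229136, 816080, 2906512.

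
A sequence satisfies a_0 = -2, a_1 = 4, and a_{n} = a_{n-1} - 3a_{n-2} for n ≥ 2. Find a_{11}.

1198

The ordinary generating function has denominator 1 - y + 3y^2.
Iterating the recurrence: a_0,…,a_{11} = -2, 4, 10, -2, -32, -26, 70, 148, -62, -506, -320, 1198.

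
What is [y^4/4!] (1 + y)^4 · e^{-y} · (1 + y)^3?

225

The EGF product rule gives c_4 = Σ_{k_1+k_2+k_3=4} C(4; k_1,k_2,k_3) · ∏ g_i(k_i), where (1+y)^4 gives the falling factorial (4)_k; e^{-y} gives (-1)^k; (1+y)^3 gives the falling factorial (3)_k.
g_1(k) for k = 0…4: 1, 4, 12, 24, 24.
g_2(k) for k = 0…4: 1, -1, 1, -1, 1.
g_3(k) for k = 0…4: 1, 3, 6, 6, 0.
First combine the last two factors: h(k) = Σ_j C(k,j)·g_2(j)·g_3(k−j) for k = 0…4: 1, 2, 1, -4, 1.
c_4 = Σ_k C(4,k)·g_1(k)·h(4−k) = 1·1·1 + 4·4·(-4) + 6·12·1 + 4·24·2 + 1·24·1 = 1 − 64 + 72 + 192 + 24 = 225.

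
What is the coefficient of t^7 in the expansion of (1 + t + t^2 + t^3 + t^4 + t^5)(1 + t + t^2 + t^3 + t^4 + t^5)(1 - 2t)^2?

8

(1 + t + t^2 + t^3 + t^4 + t^5) has coefficients 1,1,1,1,1,1 for degrees 0…5.
(1 + t + t^2 + t^3 + t^4 + t^5) has coefficients 1,1,1,1,1,1,0,0 for degrees 0…7.
Finally multiplying by (1 - 2t)^2, the product of all factors after the first has coefficients 1,-3,1,1,1,1,0,4 for degrees 0…7.
[t^7] = 1·4 + 1·0 + 1·1 + 1·1 + 1·1 + 1·1 = 8.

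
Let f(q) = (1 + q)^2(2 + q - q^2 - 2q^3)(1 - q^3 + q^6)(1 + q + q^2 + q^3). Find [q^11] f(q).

(1 + q)^2 has coefficients 1,2,1 for degrees 0…2.
(2 + q - q^2 - 2q^3) has coefficients 2,1,-1,-2,0,0,0,0,0,0,0,0 for degrees 0…11.
Multiplying by (1 - q^3 + q^6) gives running coefficients 2,1,-1,-4,-1,1,4,1,-1,-2,0,0 for degrees 0…11.
Finally multiplying by (1 + q + q^2 + q^3), the product of all factors after the first has coefficients 2,3,2,-2,-5,-5,0,5,5,2,-2,-3 for degrees 0…11.
[q^11] = 1·(-3) + 2·(-2) + 1·2 = -5.

-5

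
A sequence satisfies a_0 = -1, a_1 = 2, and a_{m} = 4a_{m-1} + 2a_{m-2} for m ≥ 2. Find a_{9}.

The ordinary generating function has denominator 1 - 4y - 2y^2.
Iterating the recurrence: a_0,…,a_{9} = -1, 2, 6, 28, 124, 552, 2456, 10928, 48624, 216352.

216352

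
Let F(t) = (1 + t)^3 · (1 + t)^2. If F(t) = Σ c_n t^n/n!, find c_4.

The EGF product rule gives c_4 = Σ_{k_1+k_2=4} C(4; k_1,k_2) · ∏ g_i(k_i), where (1+t)^3 gives the falling factorial (3)_k; (1+t)^2 gives the falling factorial (2)_k.
g_1(k) for k = 0…4: 1, 3, 6, 6, 0.
g_2(k) for k = 0…4: 1, 2, 2, 0, 0.
c_4 = Σ_k C(4,k)·g_1(k)·g_2(4−k) = 6·6·2 + 4·6·2 = 72 + 48 = 120.

120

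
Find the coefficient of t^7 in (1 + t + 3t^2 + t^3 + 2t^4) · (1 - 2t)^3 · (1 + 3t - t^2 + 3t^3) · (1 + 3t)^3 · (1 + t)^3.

(1 + t + 3t^2 + t^3 + 2t^4) has coefficients 1,1,3,1,2 for degrees 0…4.
(1 - 2t)^3 has coefficients 1,-6,12,-8,0,0,0,0 for degrees 0…7.
Multiplying by (1 + 3t - t^2 + 3t^3) gives running coefficients 1,-3,-7,37,-54,44,-24,0 for degrees 0…7.
Multiplying by (1 + 3t)^3 gives running coefficients 1,6,-7,-80,9,368,-87,-486 for degrees 0…7.
Finally multiplying by (1 + t)^3, the product of all factors after the first has coefficients 1,9,14,-82,-246,148,964,366 for degrees 0…7.
[t^7] = 1·366 + 1·964 + 3·148 + 1·(-246) + 2·(-82) = 1364.

1364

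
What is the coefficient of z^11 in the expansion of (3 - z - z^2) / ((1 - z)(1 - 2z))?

The denominator gives the recurrence a_n = 3a_(n−1) − 2a_(n−2) for n ≥ 3; the numerator fixes a_0 = 3, a_1 = 8, a_2 = 17.
Iterating: 3, 8, 17, 35, 71, 143, 287, 575, 1151, 2303, 4607, 9215, so a_11 = 9215.

9215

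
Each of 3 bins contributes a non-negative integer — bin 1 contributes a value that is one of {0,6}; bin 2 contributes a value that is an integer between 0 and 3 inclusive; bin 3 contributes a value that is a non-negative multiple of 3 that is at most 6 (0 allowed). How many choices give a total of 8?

2

The generating function for the choices is (1 + y^6)·(1 + y + y^2 + y^3)·(1 + y^3 + y^6); the count is [y^8].
(1 + y^6) has coefficients 1,0,0,0,0,0,1 for degrees 0…6.
(1 + y + y^2 + y^3) has coefficients 1,1,1,1,0,0,0,0,0 for degrees 0…8.
Finally multiplying by (1 + y^3 + y^6), the product of all factors after the first has coefficients 1,1,1,2,1,1,2,1,1 for degrees 0…8.
[y^8] = 1·1 + 1·1 = 2.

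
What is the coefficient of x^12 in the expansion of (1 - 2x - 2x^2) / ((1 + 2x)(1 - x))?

4095

The denominator gives the recurrence a_n = −a_(n−1) + 2a_(n−2) for n ≥ 3; the numerator fixes a_0 = 1, a_1 = -3, a_2 = 3.
Iterating: 1, -3, 3, -9, 15, -33, 63, -129, 255, -513, 1023, -2049, 4095, so a_12 = 4095.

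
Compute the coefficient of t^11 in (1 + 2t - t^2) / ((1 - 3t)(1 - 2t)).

The denominator gives the recurrence a_n = 5a_(n−1) − 6a_(n−2) for n ≥ 3; the numerator fixes a_0 = 1, a_1 = 7, a_2 = 28.
Iterating: 1, 7, 28, 98, 322, 1022, 3178, 9758, 29722, 90062, 271978, 819518, so a_11 = 819518.

819518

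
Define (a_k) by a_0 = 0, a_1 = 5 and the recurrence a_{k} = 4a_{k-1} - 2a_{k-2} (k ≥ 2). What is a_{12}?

4435200

The ordinary generating function has denominator 1 - 4z + 2z^2.
Iterating the recurrence: a_0,…,a_{12} = 0, 5, 20, 70, 240, 820, 2800, 9560, 32640, 111440, 380480, 1299040, 4435200.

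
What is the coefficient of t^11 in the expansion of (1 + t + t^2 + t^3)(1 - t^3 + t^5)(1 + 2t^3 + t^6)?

2

(1 + t + t^2 + t^3) has coefficients 1,1,1,1 for degrees 0…3.
(1 - t^3 + t^5) has coefficients 1,0,0,-1,0,1,0,0,0,0,0,0 for degrees 0…11.
Finally multiplying by (1 + 2t^3 + t^6), the product of all factors after the first has coefficients 1,0,0,1,0,1,-1,0,2,-1,0,1 for degrees 0…11.
[t^11] = 1·1 + 1·0 + 1·(-1) + 1·2 = 2.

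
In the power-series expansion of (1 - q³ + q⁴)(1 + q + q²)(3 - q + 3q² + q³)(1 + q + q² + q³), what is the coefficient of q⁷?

4

(1 - q³ + q⁴) has coefficients 1,0,0,-1,1 for degrees 0…4.
(1 + q + q²) has coefficients 1,1,1,0,0,0,0,0 for degrees 0…7.
Multiplying by (3 - q + 3q² + q³) gives running coefficients 3,2,5,3,4,1,0,0 for degrees 0…7.
Finally multiplying by (1 + q + q² + q³), the product of all factors after the first has coefficients 3,5,10,13,14,13,8,5 for degrees 0…7.
[q⁷] = 1·5 − 1·14 + 1·13 = 4.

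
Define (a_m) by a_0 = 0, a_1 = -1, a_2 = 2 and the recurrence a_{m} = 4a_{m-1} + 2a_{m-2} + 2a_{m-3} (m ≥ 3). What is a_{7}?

2468

The ordinary generating function has denominator 1 - 4q - 2q^2 - 2q^3.
Iterating the recurrence: a_0,…,a_{7} = 0, -1, 2, 6, 26, 120, 544, 2468.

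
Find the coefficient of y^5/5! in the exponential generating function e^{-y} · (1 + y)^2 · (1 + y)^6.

The EGF product rule gives c_5 = Σ_{k_1+k_2+k_3=5} C(5; k_1,k_2,k_3) · ∏ g_i(k_i), where e^{-y} gives (-1)^k; (1+y)^2 gives the falling factorial (2)_k; (1+y)^6 gives the falling factorial (6)_k.
g_1(k) for k = 0…5: 1, -1, 1, -1, 1, -1.
g_2(k) for k = 0…5: 1, 2, 2, 0, 0, 0.
g_3(k) for k = 0…5: 1, 6, 30, 120, 360, 720.
First combine the last two factors: h(k) = Σ_j C(k,j)·g_2(j)·g_3(k−j) for k = 0…5: 1, 8, 56, 336, 1680, 6720.
c_5 = Σ_k C(5,k)·g_1(k)·h(5−k) = 1·1·6720 + 5·(-1)·1680 + 10·1·336 + 10·(-1)·56 + 5·1·8 + 1·(-1)·1 = 6720 − 8400 + 3360 − 560 + 40 − 1 = 1159.

1159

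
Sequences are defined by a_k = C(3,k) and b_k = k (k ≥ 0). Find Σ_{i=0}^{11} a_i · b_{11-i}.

Write out a_i and b_{11-i} for i = 0,…,11 and sum the products.
Σ = 1·11 + 3·10 + 3·9 + 1·8 + 0·7 + 0·6 + 0·5 + 0·4 + 0·3 + 0·2 + 0·1 + 0·0 = 76.

76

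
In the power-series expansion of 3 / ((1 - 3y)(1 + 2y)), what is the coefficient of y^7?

3783

Partial fractions give a closed form: a_n = (9/5)·3^n + (6/5)·(-2)^n.
At n = 7: a_7 = 3783.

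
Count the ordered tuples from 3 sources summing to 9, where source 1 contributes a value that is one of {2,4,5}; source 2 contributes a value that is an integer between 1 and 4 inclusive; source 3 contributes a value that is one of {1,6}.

The generating function for the choices is (t^2 + t^4 + t^5)·(t + t^2 + t^3 + t^4)·(t + t^6); the count is [t^9].
(t^2 + t^4 + t^5) has coefficients 0,0,1,0,1,1 for degrees 0…5.
(t + t^2 + t^3 + t^4) has coefficients 0,1,1,1,1,0,0,0,0,0 for degrees 0…9.
Finally multiplying by (t + t^6), the product of all factors after the first has coefficients 0,0,1,1,1,1,0,1,1,1 for degrees 0…9.
[t^9] = 1·1 + 1·1 + 1·1 = 3.

3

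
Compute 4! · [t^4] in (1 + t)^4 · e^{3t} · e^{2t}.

The EGF product rule gives c_4 = Σ_{k_1+k_2+k_3=4} C(4; k_1,k_2,k_3) · ∏ g_i(k_i), where (1+t)^4 gives the falling factorial (4)_k; e^{3t} gives (3)^k; e^{2t} gives (2)^k.
g_1(k) for k = 0…4: 1, 4, 12, 24, 24.
g_2(k) for k = 0…4: 1, 3, 9, 27, 81.
g_3(k) for k = 0…4: 1, 2, 4, 8, 16.
First combine the last two factors: h(k) = Σ_j C(k,j)·g_2(j)·g_3(k−j) for k = 0…4: 1, 5, 25, 125, 625.
c_4 = Σ_k C(4,k)·g_1(k)·h(4−k) = 1·1·625 + 4·4·125 + 6·12·25 + 4·24·5 + 1·24·1 = 625 + 2000 + 1800 + 480 + 24 = 4929.

4929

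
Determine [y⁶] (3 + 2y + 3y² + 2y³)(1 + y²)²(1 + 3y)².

120

(3 + 2y + 3y² + 2y³) has coefficients 3,2,3,2 for degrees 0…3.
(1 + y²)² has coefficients 1,0,2,0,1,0,0 for degrees 0…6.
Finally multiplying by (1 + 3y)², the product of all factors after the first has coefficients 1,6,11,12,19,6,9 for degrees 0…6.
[y⁶] = 3·9 + 2·6 + 3·19 + 2·12 = 120.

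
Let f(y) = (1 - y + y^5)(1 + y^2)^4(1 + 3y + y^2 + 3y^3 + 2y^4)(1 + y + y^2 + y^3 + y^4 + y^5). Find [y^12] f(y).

94

(1 - y + y^5) has coefficients 1,-1,0,0,0,1 for degrees 0…5.
(1 + y^2)^4 has coefficients 1,0,4,0,6,0,4,0,1,0,0,0,0 for degrees 0…12.
Multiplying by (1 + 3y + y^2 + 3y^3 + 2y^4) gives running coefficients 1,3,5,15,12,30,18,30,17,15,9,3,2 for degrees 0…12.
Finally multiplying by (1 + y + y^2 + y^3 + y^4 + y^5), the product of all factors after the first has coefficients 1,4,9,24,36,66,83,110,122,122,119,92,76 for degrees 0…12.
[y^12] = 1·76 − 1·92 + 1·110 = 94.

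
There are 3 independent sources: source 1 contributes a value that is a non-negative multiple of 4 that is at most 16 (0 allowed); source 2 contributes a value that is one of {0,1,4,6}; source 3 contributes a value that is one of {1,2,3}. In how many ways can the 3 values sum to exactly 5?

2

The generating function for the choices is (1 + z⁴ + z⁸ + z¹² + z¹⁶)·(1 + z + z⁴ + z⁶)·(z + z² + z³); the count is [z⁵].
(1 + z⁴ + z⁸ + z¹² + z¹⁶) has coefficients 1,0,0,0,1,0 for degrees 0…5.
(1 + z + z⁴ + z⁶) has coefficients 1,1,0,0,1,0 for degrees 0…5.
Finally multiplying by (z + z² + z³), the product of all factors after the first has coefficients 0,1,2,2,1,1 for degrees 0…5.
[z⁵] = 1·1 + 1·1 = 2.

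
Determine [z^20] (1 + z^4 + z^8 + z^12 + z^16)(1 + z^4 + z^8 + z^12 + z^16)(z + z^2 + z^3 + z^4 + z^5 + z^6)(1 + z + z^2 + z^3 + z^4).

32

(1 + z^4 + z^8 + z^12 + z^16) has coefficients 1,0,0,0,1,0,0,0,1,0,0,0,1,0,0,0,1 for degrees 0…16.
(1 + z^4 + z^8 + z^12 + z^16) has coefficients 1,0,0,0,1,0,0,0,1,0,0,0,1,0,0,0,1,0,0,0,0 for degrees 0…20.
Multiplying by (z + z^2 + z^3 + z^4 + z^5 + z^6) gives running coefficients 0,1,1,1,1,2,2,1,1,2,2,1,1,2,2,1,1,2,2,1,1 for degrees 0…20.
Finally multiplying by (1 + z + z^2 + z^3 + z^4), the product of all factors after the first has coefficients 0,1,2,3,4,6,7,7,7,8,8,7,7,8,8,7,7,8,8,7,7 for degrees 0…20.
[z^20] = 1·7 + 1·7 + 1·7 + 1·7 + 1·4 = 32.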